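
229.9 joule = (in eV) 1.435e+21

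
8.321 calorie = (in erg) 3.482e+08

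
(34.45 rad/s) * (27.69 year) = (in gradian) 1.915e+12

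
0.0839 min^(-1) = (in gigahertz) 1.398e-12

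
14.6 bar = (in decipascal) 1.46e+07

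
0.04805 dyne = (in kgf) 4.9e-08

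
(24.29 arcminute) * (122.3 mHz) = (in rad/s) 0.0008641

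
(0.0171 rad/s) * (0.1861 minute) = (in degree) 10.94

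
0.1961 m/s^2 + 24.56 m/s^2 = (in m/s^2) 24.76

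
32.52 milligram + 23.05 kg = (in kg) 23.05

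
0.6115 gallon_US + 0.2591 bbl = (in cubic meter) 0.04351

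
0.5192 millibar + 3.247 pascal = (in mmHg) 0.4138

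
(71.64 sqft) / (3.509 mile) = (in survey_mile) 7.323e-07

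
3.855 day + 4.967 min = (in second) 3.334e+05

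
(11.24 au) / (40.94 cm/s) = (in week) 6.791e+06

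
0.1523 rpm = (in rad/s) 0.01595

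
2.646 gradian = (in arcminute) 142.9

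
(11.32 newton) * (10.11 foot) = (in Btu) 0.03306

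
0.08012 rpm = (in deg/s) 0.4807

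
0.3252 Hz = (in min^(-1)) 19.51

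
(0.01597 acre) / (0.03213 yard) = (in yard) 2406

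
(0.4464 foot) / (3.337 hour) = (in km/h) 4.077e-05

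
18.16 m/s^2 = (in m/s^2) 18.16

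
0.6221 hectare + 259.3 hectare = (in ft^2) 2.798e+07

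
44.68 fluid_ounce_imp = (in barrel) 0.007985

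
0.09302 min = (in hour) 0.00155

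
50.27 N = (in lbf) 11.3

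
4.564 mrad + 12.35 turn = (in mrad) 7.76e+04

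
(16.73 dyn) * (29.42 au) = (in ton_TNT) 0.176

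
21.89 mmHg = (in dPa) 2.918e+04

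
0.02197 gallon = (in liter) 0.08317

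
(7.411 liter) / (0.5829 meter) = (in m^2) 0.01271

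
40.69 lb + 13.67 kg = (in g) 3.213e+04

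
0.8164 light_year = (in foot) 2.534e+16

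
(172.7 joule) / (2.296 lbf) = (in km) 0.01691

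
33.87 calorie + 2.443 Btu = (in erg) 2.719e+10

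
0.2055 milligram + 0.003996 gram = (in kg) 4.202e-06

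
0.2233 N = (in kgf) 0.02277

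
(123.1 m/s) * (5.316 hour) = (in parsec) 7.635e-11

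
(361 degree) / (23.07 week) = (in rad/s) 4.516e-07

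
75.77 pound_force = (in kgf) 34.37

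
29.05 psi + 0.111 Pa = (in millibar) 2003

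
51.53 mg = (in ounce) 0.001818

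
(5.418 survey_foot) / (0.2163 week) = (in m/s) 1.262e-05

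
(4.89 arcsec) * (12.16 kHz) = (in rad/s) 0.2883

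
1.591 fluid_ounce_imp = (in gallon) 0.01194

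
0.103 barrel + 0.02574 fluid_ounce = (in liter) 16.38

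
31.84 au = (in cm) 4.763e+14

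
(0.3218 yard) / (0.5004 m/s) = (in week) 9.723e-07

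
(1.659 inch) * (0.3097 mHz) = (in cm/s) 0.001305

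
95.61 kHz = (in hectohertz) 956.1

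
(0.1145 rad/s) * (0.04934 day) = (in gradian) 3.107e+04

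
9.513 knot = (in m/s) 4.894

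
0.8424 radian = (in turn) 0.1341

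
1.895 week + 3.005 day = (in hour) 390.5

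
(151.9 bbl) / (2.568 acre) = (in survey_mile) 1.444e-06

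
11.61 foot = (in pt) 1.003e+04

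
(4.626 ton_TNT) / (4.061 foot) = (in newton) 1.564e+10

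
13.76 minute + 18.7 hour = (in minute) 1136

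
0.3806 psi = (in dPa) 2.624e+04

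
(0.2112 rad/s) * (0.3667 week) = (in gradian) 2.982e+06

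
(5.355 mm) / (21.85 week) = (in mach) 1.19e-12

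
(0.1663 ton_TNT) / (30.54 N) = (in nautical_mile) 1.23e+04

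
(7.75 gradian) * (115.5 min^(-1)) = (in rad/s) 0.2343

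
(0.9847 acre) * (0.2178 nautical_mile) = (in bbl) 1.011e+07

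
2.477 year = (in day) 904.1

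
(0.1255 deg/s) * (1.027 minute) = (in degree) 7.733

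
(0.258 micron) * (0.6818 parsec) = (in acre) 1.341e+06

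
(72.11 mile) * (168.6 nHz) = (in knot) 0.03803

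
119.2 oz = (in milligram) 3.379e+06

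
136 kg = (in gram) 1.36e+05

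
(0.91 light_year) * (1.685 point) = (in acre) 1.265e+09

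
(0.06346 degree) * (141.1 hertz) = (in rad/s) 0.1563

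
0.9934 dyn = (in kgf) 1.013e-06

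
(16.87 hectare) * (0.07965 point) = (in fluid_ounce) 1.603e+05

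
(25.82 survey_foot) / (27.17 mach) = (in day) 9.846e-09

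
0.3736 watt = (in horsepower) 0.000501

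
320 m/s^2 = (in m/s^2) 320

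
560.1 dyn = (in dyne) 560.1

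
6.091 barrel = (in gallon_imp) 213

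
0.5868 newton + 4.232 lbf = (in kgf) 1.979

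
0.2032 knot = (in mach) 0.000307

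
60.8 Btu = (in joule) 6.415e+04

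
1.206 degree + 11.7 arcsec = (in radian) 0.02111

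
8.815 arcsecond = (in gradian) 0.002721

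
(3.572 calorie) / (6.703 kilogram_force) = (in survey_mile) 0.0001413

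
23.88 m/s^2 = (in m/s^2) 23.88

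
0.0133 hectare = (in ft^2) 1432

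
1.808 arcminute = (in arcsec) 108.5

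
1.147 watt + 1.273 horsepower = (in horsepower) 1.275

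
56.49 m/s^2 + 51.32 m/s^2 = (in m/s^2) 107.8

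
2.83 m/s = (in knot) 5.501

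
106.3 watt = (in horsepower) 0.1426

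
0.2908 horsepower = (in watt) 216.8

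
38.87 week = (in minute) 3.918e+05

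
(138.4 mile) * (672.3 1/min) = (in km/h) 8.985e+06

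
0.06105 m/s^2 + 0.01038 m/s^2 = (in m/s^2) 0.07143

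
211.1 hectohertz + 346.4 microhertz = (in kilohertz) 21.11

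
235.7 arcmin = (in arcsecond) 1.414e+04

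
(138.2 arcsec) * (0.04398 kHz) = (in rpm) 0.2814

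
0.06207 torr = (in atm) 8.167e-05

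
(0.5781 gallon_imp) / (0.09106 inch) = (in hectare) 0.0001136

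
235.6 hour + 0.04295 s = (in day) 9.817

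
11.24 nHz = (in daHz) 1.124e-09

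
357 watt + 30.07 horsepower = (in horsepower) 30.55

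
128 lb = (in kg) 58.06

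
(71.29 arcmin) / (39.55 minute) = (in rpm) 8.345e-05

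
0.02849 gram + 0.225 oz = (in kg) 0.006407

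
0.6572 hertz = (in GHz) 6.572e-10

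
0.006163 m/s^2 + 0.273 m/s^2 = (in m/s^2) 0.2792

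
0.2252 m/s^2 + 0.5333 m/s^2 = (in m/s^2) 0.7585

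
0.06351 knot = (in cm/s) 3.267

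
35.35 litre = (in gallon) 9.338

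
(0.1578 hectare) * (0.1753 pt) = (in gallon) 25.78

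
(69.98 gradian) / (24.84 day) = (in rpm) 4.891e-06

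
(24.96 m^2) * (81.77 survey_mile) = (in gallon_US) 8.677e+08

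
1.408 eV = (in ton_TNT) 5.392e-29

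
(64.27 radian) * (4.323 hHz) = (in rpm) 2.653e+05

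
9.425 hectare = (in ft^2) 1.014e+06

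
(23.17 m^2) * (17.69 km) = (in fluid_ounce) 1.386e+10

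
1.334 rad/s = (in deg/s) 76.43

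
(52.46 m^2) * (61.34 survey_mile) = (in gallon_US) 1.368e+09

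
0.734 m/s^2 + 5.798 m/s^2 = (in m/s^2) 6.532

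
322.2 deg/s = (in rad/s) 5.623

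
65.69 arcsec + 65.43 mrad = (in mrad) 65.75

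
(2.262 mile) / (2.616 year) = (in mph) 9.871e-05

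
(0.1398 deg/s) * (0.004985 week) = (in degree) 421.5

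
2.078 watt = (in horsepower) 0.002787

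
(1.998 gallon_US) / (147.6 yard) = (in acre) 1.385e-08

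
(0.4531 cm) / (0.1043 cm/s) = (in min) 0.0724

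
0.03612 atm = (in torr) 27.45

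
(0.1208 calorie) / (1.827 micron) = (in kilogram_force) 2.821e+04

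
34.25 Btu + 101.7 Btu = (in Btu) 136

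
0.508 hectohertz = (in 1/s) 50.8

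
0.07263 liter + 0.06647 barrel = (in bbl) 0.06693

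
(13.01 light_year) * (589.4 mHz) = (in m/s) 7.255e+16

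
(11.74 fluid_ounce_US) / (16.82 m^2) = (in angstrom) 2.064e+05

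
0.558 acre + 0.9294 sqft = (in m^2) 2258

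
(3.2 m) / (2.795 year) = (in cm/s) 3.63e-06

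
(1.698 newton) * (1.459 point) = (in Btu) 8.284e-07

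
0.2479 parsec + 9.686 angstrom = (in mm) 7.649e+18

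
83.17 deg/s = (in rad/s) 1.452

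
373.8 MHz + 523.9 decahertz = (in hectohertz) 3.738e+06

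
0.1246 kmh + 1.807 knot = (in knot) 1.874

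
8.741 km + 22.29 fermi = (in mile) 5.431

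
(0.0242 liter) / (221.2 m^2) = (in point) 0.0003101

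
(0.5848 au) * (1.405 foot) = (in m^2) 3.746e+10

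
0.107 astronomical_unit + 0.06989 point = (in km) 1.601e+07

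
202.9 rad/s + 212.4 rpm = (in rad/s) 225.1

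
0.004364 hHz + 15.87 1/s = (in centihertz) 1631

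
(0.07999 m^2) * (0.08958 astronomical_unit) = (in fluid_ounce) 3.625e+13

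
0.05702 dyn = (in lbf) 1.282e-07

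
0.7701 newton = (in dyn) 7.701e+04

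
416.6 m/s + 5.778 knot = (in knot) 815.6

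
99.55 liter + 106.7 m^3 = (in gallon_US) 2.821e+04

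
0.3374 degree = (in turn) 0.0009372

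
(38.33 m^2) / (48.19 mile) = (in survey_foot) 0.001622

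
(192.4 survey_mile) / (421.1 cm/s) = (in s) 7.353e+04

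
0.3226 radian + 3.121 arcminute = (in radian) 0.3235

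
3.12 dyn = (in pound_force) 7.014e-06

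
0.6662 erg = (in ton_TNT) 1.592e-17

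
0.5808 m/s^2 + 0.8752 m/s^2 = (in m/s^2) 1.456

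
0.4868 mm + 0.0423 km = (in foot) 138.8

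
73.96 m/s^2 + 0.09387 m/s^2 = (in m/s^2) 74.05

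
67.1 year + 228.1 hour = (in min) 3.528e+07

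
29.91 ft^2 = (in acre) 0.0006866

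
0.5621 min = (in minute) 0.5621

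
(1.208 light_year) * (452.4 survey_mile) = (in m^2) 8.321e+21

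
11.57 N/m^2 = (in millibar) 0.1157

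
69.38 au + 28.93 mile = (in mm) 1.038e+16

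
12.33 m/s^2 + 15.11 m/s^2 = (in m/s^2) 27.44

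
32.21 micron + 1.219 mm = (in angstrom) 1.251e+07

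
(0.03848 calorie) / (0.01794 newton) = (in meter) 8.974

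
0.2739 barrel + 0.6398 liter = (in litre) 44.19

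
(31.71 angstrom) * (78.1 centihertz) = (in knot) 4.814e-09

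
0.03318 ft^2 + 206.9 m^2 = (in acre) 0.05113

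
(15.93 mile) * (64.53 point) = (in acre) 0.1442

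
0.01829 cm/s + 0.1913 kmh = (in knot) 0.1036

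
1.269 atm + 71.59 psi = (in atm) 6.14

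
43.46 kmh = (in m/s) 12.07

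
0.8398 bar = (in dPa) 8.398e+05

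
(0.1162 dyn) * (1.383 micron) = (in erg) 1.607e-05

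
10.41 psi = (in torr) 538.4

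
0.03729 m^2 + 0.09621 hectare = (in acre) 0.2377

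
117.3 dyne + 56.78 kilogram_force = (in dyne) 5.568e+07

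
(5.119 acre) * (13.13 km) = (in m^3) 2.72e+08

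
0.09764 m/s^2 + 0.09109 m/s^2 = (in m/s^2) 0.1887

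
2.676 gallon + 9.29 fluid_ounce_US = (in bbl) 0.06544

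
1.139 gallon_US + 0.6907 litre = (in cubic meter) 0.005002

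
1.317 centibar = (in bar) 0.01317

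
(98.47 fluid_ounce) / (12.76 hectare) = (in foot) 7.488e-08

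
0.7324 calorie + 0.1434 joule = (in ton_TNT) 7.667e-10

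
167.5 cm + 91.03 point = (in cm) 170.7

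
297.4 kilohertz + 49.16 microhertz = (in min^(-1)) 1.784e+07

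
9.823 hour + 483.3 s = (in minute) 597.4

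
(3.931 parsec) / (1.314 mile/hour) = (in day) 2.39e+12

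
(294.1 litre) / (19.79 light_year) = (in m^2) 1.571e-18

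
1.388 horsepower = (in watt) 1035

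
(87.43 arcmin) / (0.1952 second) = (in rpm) 1.244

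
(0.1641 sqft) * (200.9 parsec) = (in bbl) 5.944e+17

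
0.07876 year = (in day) 28.75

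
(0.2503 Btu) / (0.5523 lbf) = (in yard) 117.6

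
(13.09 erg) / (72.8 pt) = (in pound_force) 1.146e-05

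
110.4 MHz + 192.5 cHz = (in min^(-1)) 6.624e+09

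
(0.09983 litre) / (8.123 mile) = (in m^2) 7.637e-09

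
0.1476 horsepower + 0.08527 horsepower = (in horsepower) 0.2329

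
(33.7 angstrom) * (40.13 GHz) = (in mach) 0.3972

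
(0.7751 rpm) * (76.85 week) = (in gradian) 2.402e+08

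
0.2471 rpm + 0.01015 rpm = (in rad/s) 0.02694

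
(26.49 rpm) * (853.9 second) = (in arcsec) 4.886e+08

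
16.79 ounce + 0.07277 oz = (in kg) 0.4781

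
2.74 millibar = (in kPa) 0.274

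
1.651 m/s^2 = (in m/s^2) 1.651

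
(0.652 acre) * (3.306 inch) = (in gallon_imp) 4.874e+04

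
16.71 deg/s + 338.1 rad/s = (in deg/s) 1.939e+04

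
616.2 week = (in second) 3.727e+08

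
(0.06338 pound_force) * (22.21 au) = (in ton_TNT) 223.9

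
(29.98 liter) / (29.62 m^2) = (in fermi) 1.012e+12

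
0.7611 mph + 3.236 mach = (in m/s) 1102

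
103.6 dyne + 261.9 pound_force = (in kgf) 118.8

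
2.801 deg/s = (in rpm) 0.4668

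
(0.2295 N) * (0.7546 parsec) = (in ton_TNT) 1.277e+06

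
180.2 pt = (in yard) 0.06952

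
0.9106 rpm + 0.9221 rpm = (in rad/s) 0.1919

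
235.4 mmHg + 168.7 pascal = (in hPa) 315.5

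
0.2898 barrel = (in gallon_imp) 10.13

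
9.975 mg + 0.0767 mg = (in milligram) 10.05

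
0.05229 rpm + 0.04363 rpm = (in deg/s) 0.5755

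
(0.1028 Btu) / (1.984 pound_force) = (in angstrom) 1.229e+11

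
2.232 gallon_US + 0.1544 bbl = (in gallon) 8.717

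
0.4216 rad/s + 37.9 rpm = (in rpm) 41.93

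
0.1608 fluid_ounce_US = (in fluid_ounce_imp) 0.1674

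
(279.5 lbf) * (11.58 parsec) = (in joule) 4.442e+20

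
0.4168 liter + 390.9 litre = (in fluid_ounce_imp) 1.377e+04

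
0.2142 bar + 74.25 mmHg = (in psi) 4.542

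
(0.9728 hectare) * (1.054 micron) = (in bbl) 0.06449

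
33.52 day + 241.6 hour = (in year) 0.1194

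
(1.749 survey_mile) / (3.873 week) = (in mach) 3.529e-06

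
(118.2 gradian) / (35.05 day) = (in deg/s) 3.513e-05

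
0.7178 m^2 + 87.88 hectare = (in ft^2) 9.459e+06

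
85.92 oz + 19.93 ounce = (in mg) 3.001e+06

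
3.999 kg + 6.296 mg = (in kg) 3.999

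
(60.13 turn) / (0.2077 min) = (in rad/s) 30.32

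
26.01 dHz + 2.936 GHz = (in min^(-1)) 1.762e+11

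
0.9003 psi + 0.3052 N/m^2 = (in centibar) 6.208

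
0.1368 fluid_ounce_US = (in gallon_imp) 0.0008899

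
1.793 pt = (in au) 4.228e-15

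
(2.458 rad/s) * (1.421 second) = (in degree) 200.1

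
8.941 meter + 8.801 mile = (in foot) 4.65e+04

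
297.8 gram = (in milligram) 2.978e+05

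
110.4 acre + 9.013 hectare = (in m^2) 5.369e+05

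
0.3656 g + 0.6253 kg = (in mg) 6.257e+05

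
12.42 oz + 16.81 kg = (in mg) 1.716e+07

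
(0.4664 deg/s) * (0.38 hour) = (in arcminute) 3.828e+04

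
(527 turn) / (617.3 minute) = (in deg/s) 5.122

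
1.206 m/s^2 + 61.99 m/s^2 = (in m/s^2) 63.2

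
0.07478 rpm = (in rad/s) 0.007831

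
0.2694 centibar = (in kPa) 0.2694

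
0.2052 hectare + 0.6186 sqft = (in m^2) 2052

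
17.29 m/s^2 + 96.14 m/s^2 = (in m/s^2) 113.4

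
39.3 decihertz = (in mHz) 3930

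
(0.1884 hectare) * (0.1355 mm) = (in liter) 255.3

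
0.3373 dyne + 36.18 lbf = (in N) 160.9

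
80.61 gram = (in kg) 0.08061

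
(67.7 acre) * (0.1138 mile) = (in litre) 5.018e+10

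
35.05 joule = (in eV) 2.188e+20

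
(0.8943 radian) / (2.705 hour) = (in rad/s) 9.184e-05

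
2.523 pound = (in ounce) 40.37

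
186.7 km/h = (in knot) 100.8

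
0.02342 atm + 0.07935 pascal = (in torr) 17.8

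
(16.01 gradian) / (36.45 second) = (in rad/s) 0.006899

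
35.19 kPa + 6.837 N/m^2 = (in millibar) 352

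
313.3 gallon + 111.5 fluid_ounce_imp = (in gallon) 314.1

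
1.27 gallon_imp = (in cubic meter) 0.005774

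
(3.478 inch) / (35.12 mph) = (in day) 6.513e-08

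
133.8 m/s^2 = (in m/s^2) 133.8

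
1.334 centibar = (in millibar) 13.34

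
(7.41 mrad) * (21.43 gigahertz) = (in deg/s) 9.098e+09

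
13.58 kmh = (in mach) 0.01108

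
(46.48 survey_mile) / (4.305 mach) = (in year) 1.618e-06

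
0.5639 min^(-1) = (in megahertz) 9.398e-09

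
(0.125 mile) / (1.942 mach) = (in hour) 8.451e-05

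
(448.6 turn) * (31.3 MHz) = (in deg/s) 5.055e+12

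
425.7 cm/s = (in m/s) 4.257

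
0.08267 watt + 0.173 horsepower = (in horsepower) 0.1731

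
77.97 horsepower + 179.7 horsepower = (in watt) 1.921e+05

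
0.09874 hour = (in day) 0.004114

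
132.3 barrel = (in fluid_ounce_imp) 7.403e+05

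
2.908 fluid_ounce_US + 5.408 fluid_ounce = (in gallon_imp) 0.0541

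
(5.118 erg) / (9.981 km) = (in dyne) 5.128e-06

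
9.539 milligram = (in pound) 2.103e-05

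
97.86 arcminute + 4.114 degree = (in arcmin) 344.7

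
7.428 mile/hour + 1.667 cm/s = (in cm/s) 333.7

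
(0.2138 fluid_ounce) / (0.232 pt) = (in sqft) 0.8316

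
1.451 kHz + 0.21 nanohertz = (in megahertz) 0.001451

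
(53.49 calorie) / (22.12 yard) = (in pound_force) 2.487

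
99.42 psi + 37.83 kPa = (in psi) 104.9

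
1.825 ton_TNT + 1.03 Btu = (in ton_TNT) 1.825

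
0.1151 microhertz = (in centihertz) 1.151e-05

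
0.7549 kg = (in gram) 754.9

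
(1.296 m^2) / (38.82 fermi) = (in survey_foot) 1.095e+14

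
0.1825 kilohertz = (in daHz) 18.25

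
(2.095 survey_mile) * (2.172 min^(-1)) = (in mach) 0.3584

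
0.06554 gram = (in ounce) 0.002312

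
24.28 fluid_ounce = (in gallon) 0.1897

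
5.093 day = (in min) 7334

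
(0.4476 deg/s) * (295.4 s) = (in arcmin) 7933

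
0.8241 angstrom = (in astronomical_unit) 5.509e-22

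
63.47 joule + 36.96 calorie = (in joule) 218.1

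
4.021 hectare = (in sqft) 4.328e+05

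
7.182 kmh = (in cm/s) 199.5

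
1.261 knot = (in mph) 1.451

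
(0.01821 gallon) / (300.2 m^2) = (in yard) 2.511e-07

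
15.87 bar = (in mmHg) 1.19e+04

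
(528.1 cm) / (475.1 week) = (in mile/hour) 4.111e-08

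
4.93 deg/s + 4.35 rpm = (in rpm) 5.172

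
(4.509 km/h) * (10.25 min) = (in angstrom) 7.703e+12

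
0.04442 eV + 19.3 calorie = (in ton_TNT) 1.93e-08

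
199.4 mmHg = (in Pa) 2.658e+04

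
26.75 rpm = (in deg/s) 160.5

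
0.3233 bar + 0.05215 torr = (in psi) 4.69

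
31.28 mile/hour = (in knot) 27.18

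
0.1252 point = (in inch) 0.001739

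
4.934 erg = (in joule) 4.934e-07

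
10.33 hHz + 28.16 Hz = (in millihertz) 1.061e+06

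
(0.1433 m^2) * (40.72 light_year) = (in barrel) 3.472e+17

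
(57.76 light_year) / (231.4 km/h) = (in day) 9.84e+10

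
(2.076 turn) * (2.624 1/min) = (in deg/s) 32.68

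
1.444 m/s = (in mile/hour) 3.23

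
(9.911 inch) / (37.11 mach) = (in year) 6.317e-13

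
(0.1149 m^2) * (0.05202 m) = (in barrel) 0.03759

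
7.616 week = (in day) 53.31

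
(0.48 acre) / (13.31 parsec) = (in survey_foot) 1.552e-14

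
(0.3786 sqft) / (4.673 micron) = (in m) 7527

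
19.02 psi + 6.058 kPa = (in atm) 1.354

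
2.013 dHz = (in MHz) 2.013e-07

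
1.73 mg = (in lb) 3.814e-06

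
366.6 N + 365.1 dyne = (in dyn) 3.666e+07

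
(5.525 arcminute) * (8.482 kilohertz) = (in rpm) 130.2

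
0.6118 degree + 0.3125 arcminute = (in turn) 0.001714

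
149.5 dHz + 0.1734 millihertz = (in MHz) 1.495e-05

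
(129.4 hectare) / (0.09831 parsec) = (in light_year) 4.509e-26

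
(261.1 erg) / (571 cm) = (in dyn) 0.4573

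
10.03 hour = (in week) 0.0597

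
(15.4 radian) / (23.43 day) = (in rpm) 7.265e-05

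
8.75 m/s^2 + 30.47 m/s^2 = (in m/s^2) 39.22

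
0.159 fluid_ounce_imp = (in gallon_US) 0.001193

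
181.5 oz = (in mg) 5.145e+06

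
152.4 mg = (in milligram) 152.4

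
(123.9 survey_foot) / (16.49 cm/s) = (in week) 0.0003787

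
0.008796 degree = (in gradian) 0.009773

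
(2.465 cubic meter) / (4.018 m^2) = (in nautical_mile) 0.0003313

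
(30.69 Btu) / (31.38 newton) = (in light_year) 1.091e-13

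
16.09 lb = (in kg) 7.298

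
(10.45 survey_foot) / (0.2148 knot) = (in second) 28.82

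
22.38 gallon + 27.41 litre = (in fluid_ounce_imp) 3946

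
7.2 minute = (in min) 7.2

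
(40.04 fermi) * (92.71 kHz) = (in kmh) 1.336e-08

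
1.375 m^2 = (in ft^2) 14.8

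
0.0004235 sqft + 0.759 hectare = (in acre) 1.876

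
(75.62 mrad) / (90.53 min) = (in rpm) 0.0001329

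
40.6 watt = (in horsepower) 0.05445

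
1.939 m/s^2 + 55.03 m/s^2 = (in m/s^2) 56.97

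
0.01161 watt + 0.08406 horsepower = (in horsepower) 0.08408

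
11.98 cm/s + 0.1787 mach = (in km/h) 219.5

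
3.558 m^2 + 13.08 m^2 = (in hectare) 0.001664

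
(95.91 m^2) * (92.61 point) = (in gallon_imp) 689.3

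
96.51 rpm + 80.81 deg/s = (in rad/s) 11.52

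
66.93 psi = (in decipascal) 4.615e+06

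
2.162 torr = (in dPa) 2882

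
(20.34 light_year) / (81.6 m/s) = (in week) 3.899e+09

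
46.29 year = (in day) 1.69e+04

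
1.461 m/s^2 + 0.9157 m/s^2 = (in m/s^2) 2.377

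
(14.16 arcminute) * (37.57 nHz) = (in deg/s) 8.867e-09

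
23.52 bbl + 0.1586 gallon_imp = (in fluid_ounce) 1.265e+05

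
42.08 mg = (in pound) 9.277e-05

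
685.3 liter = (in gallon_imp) 150.7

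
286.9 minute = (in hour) 4.782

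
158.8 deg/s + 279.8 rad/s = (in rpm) 2698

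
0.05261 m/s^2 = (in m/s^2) 0.05261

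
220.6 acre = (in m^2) 8.927e+05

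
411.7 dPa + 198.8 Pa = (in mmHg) 1.8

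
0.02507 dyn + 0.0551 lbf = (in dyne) 2.451e+04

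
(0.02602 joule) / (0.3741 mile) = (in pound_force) 9.716e-06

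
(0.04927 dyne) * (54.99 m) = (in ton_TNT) 6.476e-15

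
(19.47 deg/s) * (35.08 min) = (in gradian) 4.553e+04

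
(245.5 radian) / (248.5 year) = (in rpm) 2.992e-07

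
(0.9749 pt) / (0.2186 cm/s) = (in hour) 4.37e-05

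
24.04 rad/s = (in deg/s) 1377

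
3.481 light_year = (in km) 3.293e+13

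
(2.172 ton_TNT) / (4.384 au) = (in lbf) 0.003115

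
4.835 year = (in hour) 4.235e+04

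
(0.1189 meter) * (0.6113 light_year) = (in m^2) 6.876e+14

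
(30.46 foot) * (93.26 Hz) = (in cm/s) 8.658e+04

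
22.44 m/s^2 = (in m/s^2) 22.44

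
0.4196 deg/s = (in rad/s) 0.007323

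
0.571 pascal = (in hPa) 0.00571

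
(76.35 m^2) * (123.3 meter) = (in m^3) 9414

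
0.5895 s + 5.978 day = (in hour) 143.5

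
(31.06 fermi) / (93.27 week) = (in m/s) 5.506e-22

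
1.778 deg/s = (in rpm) 0.2963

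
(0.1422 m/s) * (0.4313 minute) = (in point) 1.043e+04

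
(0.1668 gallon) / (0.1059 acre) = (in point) 0.004176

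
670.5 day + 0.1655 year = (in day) 730.9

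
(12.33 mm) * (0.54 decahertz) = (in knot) 0.1294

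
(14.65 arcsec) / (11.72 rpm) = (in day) 6.698e-10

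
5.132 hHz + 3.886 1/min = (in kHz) 0.5133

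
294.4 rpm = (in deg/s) 1766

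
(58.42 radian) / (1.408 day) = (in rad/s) 0.0004802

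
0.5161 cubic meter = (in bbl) 3.246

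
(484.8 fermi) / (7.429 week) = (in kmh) 3.884e-19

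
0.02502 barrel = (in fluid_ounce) 134.5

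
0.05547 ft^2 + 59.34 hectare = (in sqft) 6.387e+06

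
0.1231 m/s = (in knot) 0.2393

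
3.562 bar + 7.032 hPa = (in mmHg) 2677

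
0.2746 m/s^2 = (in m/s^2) 0.2746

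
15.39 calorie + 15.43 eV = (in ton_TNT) 1.539e-08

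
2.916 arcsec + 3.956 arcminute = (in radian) 0.001165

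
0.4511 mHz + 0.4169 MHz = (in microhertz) 4.169e+11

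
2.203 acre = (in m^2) 8915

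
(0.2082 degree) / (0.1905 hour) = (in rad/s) 5.299e-06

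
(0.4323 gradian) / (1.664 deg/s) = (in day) 2.706e-06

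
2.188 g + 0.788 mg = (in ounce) 0.07721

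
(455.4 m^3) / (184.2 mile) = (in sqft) 0.01654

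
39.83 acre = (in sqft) 1.735e+06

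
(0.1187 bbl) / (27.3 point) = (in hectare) 0.000196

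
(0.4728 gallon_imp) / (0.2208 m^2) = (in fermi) 9.735e+12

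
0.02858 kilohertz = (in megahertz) 2.858e-05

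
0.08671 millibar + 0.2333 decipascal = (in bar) 8.694e-05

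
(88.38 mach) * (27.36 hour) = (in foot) 9.725e+09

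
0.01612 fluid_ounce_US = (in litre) 0.0004767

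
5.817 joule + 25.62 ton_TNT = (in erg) 1.072e+18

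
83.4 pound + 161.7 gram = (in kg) 37.99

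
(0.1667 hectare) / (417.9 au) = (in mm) 2.666e-08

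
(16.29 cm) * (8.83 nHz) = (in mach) 4.224e-12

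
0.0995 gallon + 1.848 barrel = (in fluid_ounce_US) 9948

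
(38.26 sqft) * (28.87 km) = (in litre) 1.026e+08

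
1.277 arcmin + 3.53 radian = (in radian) 3.53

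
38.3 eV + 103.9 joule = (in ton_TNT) 2.483e-08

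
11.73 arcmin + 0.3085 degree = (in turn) 0.0014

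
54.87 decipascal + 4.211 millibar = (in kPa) 0.4266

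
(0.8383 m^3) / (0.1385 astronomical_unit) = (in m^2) 4.046e-11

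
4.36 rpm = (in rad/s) 0.4566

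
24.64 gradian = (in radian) 0.387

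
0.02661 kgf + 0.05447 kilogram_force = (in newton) 0.7951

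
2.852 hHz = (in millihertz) 2.852e+05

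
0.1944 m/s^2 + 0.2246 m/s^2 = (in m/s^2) 0.419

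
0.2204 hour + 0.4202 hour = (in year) 7.313e-05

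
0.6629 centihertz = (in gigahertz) 6.629e-12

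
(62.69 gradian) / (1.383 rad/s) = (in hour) 0.0001978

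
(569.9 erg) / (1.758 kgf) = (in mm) 0.003306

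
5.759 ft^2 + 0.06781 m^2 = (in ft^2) 6.489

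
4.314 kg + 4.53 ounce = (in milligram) 4.442e+06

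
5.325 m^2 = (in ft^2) 57.32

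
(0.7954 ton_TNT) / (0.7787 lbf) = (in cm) 9.608e+10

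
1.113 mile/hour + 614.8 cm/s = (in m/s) 6.646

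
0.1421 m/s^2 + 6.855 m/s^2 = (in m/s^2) 6.997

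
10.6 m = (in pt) 3.005e+04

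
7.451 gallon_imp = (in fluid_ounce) 1145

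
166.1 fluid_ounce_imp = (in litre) 4.719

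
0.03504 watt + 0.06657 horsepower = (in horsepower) 0.06662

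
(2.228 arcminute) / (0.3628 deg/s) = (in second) 0.1024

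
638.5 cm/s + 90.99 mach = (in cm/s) 3.099e+06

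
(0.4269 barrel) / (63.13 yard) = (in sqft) 0.01266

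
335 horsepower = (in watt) 2.498e+05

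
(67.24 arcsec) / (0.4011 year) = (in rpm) 2.461e-10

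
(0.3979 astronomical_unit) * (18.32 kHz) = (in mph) 2.439e+15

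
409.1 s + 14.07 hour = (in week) 0.08443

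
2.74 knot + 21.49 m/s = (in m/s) 22.9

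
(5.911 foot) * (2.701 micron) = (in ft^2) 5.238e-05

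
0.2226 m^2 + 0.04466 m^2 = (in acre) 6.604e-05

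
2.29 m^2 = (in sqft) 24.65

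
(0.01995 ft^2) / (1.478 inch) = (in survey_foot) 0.162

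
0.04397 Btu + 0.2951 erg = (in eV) 2.895e+20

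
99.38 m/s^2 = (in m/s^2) 99.38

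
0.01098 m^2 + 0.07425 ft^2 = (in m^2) 0.01788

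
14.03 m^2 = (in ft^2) 151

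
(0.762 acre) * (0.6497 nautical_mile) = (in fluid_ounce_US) 1.255e+11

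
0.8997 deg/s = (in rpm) 0.1499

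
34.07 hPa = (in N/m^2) 3407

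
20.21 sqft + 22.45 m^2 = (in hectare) 0.002433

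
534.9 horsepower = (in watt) 3.989e+05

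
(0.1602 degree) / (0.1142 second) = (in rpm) 0.2338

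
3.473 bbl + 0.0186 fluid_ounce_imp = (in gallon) 145.9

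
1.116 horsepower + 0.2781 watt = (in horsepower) 1.116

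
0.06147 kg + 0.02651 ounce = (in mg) 6.222e+04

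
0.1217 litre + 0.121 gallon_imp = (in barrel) 0.004225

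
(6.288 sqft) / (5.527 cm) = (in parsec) 3.425e-16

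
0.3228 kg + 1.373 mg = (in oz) 11.39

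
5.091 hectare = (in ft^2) 5.48e+05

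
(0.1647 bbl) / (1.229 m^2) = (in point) 60.4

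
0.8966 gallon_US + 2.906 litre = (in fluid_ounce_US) 213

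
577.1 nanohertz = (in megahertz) 5.771e-13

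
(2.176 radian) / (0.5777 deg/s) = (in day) 0.002498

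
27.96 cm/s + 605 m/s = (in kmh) 2179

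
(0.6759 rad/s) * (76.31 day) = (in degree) 2.553e+08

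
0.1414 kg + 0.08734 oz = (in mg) 1.439e+05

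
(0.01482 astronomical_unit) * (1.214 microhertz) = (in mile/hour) 6021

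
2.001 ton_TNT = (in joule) 8.372e+09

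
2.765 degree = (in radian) 0.04826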